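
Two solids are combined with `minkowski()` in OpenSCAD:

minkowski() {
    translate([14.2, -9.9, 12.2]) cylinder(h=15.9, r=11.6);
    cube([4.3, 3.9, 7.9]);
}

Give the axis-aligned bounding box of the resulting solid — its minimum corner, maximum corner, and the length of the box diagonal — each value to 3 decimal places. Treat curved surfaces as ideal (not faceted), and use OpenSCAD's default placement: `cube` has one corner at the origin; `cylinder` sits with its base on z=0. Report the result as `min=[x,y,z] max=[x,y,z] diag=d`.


A = translate([14.2, -9.9, 12.2]) cylinder(h=15.9, r=11.6) → bbox [2.6,-21.5,12.2] .. [25.8,1.7,28.1]
B = cube([4.3, 3.9, 7.9]) → bbox [0,0,0] .. [4.3,3.9,7.9]
lo = A.lo+B.lo = [2.6+0, -21.5+0, 12.2+0] = [2.600,-21.500,12.200]
hi = A.hi+B.hi = [25.8+4.3, 1.7+3.9, 28.1+7.9] = [30.100,5.600,36.000]
diag = √(27.5²+27.1²+23.8²) = √2057.1 = 45.355

min=[2.600,-21.500,12.200] max=[30.100,5.600,36.000] diag=45.355


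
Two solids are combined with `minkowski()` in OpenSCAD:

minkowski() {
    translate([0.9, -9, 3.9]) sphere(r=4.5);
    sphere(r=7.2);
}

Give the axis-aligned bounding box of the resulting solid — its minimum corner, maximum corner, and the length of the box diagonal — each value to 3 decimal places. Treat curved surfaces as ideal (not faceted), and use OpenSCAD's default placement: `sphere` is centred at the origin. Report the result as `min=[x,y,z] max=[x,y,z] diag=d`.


min=[-10.800,-20.700,-7.800] max=[12.600,2.700,15.600] diag=40.530

A = translate([0.9, -9, 3.9]) sphere(r=4.5) → bbox [-3.6,-13.5,-0.6] .. [5.4,-4.5,8.4]
B = sphere(r=7.2) → bbox [-7.2,-7.2,-7.2] .. [7.2,7.2,7.2]
lo = A.lo+B.lo = [-3.6-7.2, -13.5-7.2, -0.6-7.2] = [-10.800,-20.700,-7.800]
hi = A.hi+B.hi = [5.4+7.2, -4.5+7.2, 8.4+7.2] = [12.600,2.700,15.600]
diag = √(23.4²+23.4²+23.4²) = √1642.68 = 40.530


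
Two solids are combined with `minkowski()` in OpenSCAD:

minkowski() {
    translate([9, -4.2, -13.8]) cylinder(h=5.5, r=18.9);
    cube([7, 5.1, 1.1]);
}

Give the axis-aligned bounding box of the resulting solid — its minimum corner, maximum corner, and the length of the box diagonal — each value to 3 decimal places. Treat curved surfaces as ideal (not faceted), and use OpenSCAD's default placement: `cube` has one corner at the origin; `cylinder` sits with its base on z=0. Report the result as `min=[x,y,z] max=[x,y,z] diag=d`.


A = translate([9, -4.2, -13.8]) cylinder(h=5.5, r=18.9) → bbox [-9.9,-23.1,-13.8] .. [27.9,14.7,-8.3]
B = cube([7, 5.1, 1.1]) → bbox [0,0,0] .. [7,5.1,1.1]
lo = A.lo+B.lo = [-9.9+0, -23.1+0, -13.8+0] = [-9.900,-23.100,-13.800]
hi = A.hi+B.hi = [27.9+7, 14.7+5.1, -8.3+1.1] = [34.900,19.800,-7.200]
diag = √(44.8²+42.9²+6.6²) = √3891.01 = 62.378

min=[-9.900,-23.100,-13.800] max=[34.900,19.800,-7.200] diag=62.378


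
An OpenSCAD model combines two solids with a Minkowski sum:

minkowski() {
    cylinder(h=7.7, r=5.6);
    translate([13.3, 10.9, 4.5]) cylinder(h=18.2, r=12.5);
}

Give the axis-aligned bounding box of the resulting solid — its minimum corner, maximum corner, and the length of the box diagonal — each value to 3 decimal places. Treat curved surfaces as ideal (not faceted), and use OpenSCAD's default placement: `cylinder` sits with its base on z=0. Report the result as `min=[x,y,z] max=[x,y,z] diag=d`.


A = translate([13.3, 10.9, 4.5]) cylinder(h=18.2, r=12.5) → bbox [0.8,-1.6,4.5] .. [25.8,23.4,22.7]
B = cylinder(h=7.7, r=5.6) → bbox [-5.6,-5.6,0] .. [5.6,5.6,7.7]
lo = A.lo+B.lo = [0.8-5.6, -1.6-5.6, 4.5+0] = [-4.800,-7.200,4.500]
hi = A.hi+B.hi = [25.8+5.6, 23.4+5.6, 22.7+7.7] = [31.400,29.000,30.400]
diag = √(36.2²+36.2²+25.9²) = √3291.69 = 57.373

min=[-4.800,-7.200,4.500] max=[31.400,29.000,30.400] diag=57.373


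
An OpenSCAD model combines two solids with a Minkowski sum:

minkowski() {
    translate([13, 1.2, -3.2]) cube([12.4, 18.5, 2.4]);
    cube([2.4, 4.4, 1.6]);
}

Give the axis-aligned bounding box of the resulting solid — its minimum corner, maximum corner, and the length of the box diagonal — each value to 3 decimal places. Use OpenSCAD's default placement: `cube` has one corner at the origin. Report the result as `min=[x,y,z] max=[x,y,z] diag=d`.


min=[13.000,1.200,-3.200] max=[27.800,24.100,0.800] diag=27.558

A = translate([13, 1.2, -3.2]) cube([12.4, 18.5, 2.4]) → bbox [13,1.2,-3.2] .. [25.4,19.7,-0.8]
B = cube([2.4, 4.4, 1.6]) → bbox [0,0,0] .. [2.4,4.4,1.6]
lo = A.lo+B.lo = [13+0, 1.2+0, -3.2+0] = [13.000,1.200,-3.200]
hi = A.hi+B.hi = [25.4+2.4, 19.7+4.4, -0.8+1.6] = [27.800,24.100,0.800]
diag = √(14.8²+22.9²+4²) = √759.45 = 27.558


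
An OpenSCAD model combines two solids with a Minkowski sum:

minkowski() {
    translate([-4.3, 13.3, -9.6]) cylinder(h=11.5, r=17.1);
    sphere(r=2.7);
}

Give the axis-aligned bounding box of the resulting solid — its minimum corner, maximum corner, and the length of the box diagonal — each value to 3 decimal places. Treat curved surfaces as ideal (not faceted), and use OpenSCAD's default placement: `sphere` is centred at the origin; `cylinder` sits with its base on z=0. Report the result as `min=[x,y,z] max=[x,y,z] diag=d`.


min=[-24.100,-6.500,-12.300] max=[15.500,33.100,4.600] diag=58.497

A = translate([-4.3, 13.3, -9.6]) cylinder(h=11.5, r=17.1) → bbox [-21.4,-3.8,-9.6] .. [12.8,30.4,1.9]
B = sphere(r=2.7) → bbox [-2.7,-2.7,-2.7] .. [2.7,2.7,2.7]
lo = A.lo+B.lo = [-21.4-2.7, -3.8-2.7, -9.6-2.7] = [-24.100,-6.500,-12.300]
hi = A.hi+B.hi = [12.8+2.7, 30.4+2.7, 1.9+2.7] = [15.500,33.100,4.600]
diag = √(39.6²+39.6²+16.9²) = √3421.93 = 58.497


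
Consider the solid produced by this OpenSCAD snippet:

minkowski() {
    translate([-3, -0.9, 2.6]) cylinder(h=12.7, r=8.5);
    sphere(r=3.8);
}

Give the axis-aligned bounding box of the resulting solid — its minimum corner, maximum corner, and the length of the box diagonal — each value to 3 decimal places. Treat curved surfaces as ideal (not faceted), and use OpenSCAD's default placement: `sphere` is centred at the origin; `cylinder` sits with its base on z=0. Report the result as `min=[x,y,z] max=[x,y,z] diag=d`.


A = translate([-3, -0.9, 2.6]) cylinder(h=12.7, r=8.5) → bbox [-11.5,-9.4,2.6] .. [5.5,7.6,15.3]
B = sphere(r=3.8) → bbox [-3.8,-3.8,-3.8] .. [3.8,3.8,3.8]
lo = A.lo+B.lo = [-11.5-3.8, -9.4-3.8, 2.6-3.8] = [-15.300,-13.200,-1.200]
hi = A.hi+B.hi = [5.5+3.8, 7.6+3.8, 15.3+3.8] = [9.300,11.400,19.100]
diag = √(24.6²+24.6²+20.3²) = √1622.41 = 40.279

min=[-15.300,-13.200,-1.200] max=[9.300,11.400,19.100] diag=40.279


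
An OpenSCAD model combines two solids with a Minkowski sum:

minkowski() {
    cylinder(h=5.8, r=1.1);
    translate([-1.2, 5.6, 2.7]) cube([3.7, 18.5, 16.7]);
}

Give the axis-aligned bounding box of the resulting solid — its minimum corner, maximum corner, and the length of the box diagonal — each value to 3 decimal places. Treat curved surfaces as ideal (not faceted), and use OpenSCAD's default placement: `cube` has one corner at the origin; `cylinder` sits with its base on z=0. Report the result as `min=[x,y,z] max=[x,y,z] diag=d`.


min=[-2.300,4.500,2.700] max=[3.600,25.200,25.200] diag=31.138

A = translate([-1.2, 5.6, 2.7]) cube([3.7, 18.5, 16.7]) → bbox [-1.2,5.6,2.7] .. [2.5,24.1,19.4]
B = cylinder(h=5.8, r=1.1) → bbox [-1.1,-1.1,0] .. [1.1,1.1,5.8]
lo = A.lo+B.lo = [-1.2-1.1, 5.6-1.1, 2.7+0] = [-2.300,4.500,2.700]
hi = A.hi+B.hi = [2.5+1.1, 24.1+1.1, 19.4+5.8] = [3.600,25.200,25.200]
diag = √(5.9²+20.7²+22.5²) = √969.55 = 31.138


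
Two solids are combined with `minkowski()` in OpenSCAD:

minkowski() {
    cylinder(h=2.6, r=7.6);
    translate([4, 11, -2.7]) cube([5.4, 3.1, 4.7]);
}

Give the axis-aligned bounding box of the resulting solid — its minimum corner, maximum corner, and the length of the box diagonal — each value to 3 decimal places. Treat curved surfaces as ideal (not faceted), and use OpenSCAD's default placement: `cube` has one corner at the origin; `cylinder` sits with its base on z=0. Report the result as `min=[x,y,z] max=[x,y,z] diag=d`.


min=[-3.600,3.400,-2.700] max=[17.000,21.700,4.600] diag=28.505

A = translate([4, 11, -2.7]) cube([5.4, 3.1, 4.7]) → bbox [4,11,-2.7] .. [9.4,14.1,2]
B = cylinder(h=2.6, r=7.6) → bbox [-7.6,-7.6,0] .. [7.6,7.6,2.6]
lo = A.lo+B.lo = [4-7.6, 11-7.6, -2.7+0] = [-3.600,3.400,-2.700]
hi = A.hi+B.hi = [9.4+7.6, 14.1+7.6, 2+2.6] = [17.000,21.700,4.600]
diag = √(20.6²+18.3²+7.3²) = √812.54 = 28.505


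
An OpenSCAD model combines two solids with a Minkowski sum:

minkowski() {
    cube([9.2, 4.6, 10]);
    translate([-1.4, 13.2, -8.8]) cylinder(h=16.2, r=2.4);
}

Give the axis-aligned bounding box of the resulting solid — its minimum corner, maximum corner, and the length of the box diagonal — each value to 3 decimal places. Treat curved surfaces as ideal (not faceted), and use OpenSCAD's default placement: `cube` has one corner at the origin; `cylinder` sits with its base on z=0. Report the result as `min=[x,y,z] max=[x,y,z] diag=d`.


min=[-3.800,10.800,-8.800] max=[10.200,20.200,17.400] diag=31.158

A = translate([-1.4, 13.2, -8.8]) cylinder(h=16.2, r=2.4) → bbox [-3.8,10.8,-8.8] .. [1,15.6,7.4]
B = cube([9.2, 4.6, 10]) → bbox [0,0,0] .. [9.2,4.6,10]
lo = A.lo+B.lo = [-3.8+0, 10.8+0, -8.8+0] = [-3.800,10.800,-8.800]
hi = A.hi+B.hi = [1+9.2, 15.6+4.6, 7.4+10] = [10.200,20.200,17.400]
diag = √(14²+9.4²+26.2²) = √970.8 = 31.158


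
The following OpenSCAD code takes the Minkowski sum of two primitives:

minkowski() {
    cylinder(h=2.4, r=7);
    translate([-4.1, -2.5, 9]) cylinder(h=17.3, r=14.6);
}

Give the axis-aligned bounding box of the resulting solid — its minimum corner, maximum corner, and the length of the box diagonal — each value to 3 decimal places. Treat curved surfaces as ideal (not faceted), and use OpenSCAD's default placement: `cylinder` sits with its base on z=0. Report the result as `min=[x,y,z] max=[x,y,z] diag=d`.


min=[-25.700,-24.100,9.000] max=[17.500,19.100,28.700] diag=64.192

A = translate([-4.1, -2.5, 9]) cylinder(h=17.3, r=14.6) → bbox [-18.7,-17.1,9] .. [10.5,12.1,26.3]
B = cylinder(h=2.4, r=7) → bbox [-7,-7,0] .. [7,7,2.4]
lo = A.lo+B.lo = [-18.7-7, -17.1-7, 9+0] = [-25.700,-24.100,9.000]
hi = A.hi+B.hi = [10.5+7, 12.1+7, 26.3+2.4] = [17.500,19.100,28.700]
diag = √(43.2²+43.2²+19.7²) = √4120.57 = 64.192


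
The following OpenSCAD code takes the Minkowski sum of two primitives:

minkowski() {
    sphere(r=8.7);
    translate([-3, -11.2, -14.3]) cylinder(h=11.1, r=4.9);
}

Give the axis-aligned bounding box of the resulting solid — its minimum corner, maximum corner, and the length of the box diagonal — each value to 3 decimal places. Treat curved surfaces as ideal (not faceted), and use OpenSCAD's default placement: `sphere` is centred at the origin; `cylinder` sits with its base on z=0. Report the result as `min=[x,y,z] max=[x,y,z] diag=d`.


A = translate([-3, -11.2, -14.3]) cylinder(h=11.1, r=4.9) → bbox [-7.9,-16.1,-14.3] .. [1.9,-6.3,-3.2]
B = sphere(r=8.7) → bbox [-8.7,-8.7,-8.7] .. [8.7,8.7,8.7]
lo = A.lo+B.lo = [-7.9-8.7, -16.1-8.7, -14.3-8.7] = [-16.600,-24.800,-23.000]
hi = A.hi+B.hi = [1.9+8.7, -6.3+8.7, -3.2+8.7] = [10.600,2.400,5.500]
diag = √(27.2²+27.2²+28.5²) = √2291.93 = 47.874

min=[-16.600,-24.800,-23.000] max=[10.600,2.400,5.500] diag=47.874


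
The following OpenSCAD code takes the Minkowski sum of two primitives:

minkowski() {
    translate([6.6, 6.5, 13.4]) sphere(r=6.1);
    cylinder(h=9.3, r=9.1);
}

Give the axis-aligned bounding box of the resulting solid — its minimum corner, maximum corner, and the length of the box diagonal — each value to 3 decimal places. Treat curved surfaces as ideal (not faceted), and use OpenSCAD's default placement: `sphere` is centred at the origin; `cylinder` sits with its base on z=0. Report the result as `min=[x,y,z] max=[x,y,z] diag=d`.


A = translate([6.6, 6.5, 13.4]) sphere(r=6.1) → bbox [0.5,0.4,7.3] .. [12.7,12.6,19.5]
B = cylinder(h=9.3, r=9.1) → bbox [-9.1,-9.1,0] .. [9.1,9.1,9.3]
lo = A.lo+B.lo = [0.5-9.1, 0.4-9.1, 7.3+0] = [-8.600,-8.700,7.300]
hi = A.hi+B.hi = [12.7+9.1, 12.6+9.1, 19.5+9.3] = [21.800,21.700,28.800]
diag = √(30.4²+30.4²+21.5²) = √2310.57 = 48.068

min=[-8.600,-8.700,7.300] max=[21.800,21.700,28.800] diag=48.068


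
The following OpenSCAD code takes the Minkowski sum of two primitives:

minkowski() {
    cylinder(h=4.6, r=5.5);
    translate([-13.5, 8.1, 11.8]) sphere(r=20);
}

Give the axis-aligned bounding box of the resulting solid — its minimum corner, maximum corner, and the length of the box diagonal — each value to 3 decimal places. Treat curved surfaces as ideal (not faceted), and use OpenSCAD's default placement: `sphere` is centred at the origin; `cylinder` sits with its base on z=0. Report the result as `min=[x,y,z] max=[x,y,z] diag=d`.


min=[-39.000,-17.400,-8.200] max=[12.000,33.600,36.400] diag=84.801

A = translate([-13.5, 8.1, 11.8]) sphere(r=20) → bbox [-33.5,-11.9,-8.2] .. [6.5,28.1,31.8]
B = cylinder(h=4.6, r=5.5) → bbox [-5.5,-5.5,0] .. [5.5,5.5,4.6]
lo = A.lo+B.lo = [-33.5-5.5, -11.9-5.5, -8.2+0] = [-39.000,-17.400,-8.200]
hi = A.hi+B.hi = [6.5+5.5, 28.1+5.5, 31.8+4.6] = [12.000,33.600,36.400]
diag = √(51²+51²+44.6²) = √7191.16 = 84.801


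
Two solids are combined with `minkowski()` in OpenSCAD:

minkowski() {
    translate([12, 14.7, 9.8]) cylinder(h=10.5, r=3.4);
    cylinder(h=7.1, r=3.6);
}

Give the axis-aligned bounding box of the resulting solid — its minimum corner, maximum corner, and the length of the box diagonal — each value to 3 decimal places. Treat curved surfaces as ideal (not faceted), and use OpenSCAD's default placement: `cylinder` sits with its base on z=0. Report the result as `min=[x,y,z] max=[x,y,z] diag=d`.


min=[5.000,7.700,9.800] max=[19.000,21.700,27.400] diag=26.491

A = translate([12, 14.7, 9.8]) cylinder(h=10.5, r=3.4) → bbox [8.6,11.3,9.8] .. [15.4,18.1,20.3]
B = cylinder(h=7.1, r=3.6) → bbox [-3.6,-3.6,0] .. [3.6,3.6,7.1]
lo = A.lo+B.lo = [8.6-3.6, 11.3-3.6, 9.8+0] = [5.000,7.700,9.800]
hi = A.hi+B.hi = [15.4+3.6, 18.1+3.6, 20.3+7.1] = [19.000,21.700,27.400]
diag = √(14²+14²+17.6²) = √701.76 = 26.491


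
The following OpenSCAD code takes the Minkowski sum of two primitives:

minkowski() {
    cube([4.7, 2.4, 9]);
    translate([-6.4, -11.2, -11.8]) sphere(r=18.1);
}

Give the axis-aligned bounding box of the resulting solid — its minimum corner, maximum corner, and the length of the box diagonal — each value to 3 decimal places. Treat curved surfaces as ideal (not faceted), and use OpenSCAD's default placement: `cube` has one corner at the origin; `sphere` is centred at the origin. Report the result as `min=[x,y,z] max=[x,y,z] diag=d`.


min=[-24.500,-29.300,-29.900] max=[16.400,9.300,15.300] diag=72.151

A = translate([-6.4, -11.2, -11.8]) sphere(r=18.1) → bbox [-24.5,-29.3,-29.9] .. [11.7,6.9,6.3]
B = cube([4.7, 2.4, 9]) → bbox [0,0,0] .. [4.7,2.4,9]
lo = A.lo+B.lo = [-24.5+0, -29.3+0, -29.9+0] = [-24.500,-29.300,-29.900]
hi = A.hi+B.hi = [11.7+4.7, 6.9+2.4, 6.3+9] = [16.400,9.300,15.300]
diag = √(40.9²+38.6²+45.2²) = √5205.81 = 72.151


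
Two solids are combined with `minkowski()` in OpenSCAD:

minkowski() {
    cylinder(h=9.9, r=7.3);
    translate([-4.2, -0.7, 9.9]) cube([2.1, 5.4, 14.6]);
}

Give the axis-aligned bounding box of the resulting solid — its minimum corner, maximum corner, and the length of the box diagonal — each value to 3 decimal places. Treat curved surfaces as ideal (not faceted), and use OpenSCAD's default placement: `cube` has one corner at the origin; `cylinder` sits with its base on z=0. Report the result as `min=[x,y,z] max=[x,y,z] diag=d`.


A = translate([-4.2, -0.7, 9.9]) cube([2.1, 5.4, 14.6]) → bbox [-4.2,-0.7,9.9] .. [-2.1,4.7,24.5]
B = cylinder(h=9.9, r=7.3) → bbox [-7.3,-7.3,0] .. [7.3,7.3,9.9]
lo = A.lo+B.lo = [-4.2-7.3, -0.7-7.3, 9.9+0] = [-11.500,-8.000,9.900]
hi = A.hi+B.hi = [-2.1+7.3, 4.7+7.3, 24.5+9.9] = [5.200,12.000,34.400]
diag = √(16.7²+20²+24.5²) = √1279.14 = 35.765

min=[-11.500,-8.000,9.900] max=[5.200,12.000,34.400] diag=35.765


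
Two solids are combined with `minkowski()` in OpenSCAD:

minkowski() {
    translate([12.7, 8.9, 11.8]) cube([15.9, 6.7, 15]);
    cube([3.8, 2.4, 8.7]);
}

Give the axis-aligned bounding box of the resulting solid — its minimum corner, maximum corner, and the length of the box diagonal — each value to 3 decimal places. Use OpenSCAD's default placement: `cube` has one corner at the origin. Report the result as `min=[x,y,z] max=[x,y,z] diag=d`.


min=[12.700,8.900,11.800] max=[32.400,18.000,35.500] diag=32.134

A = translate([12.7, 8.9, 11.8]) cube([15.9, 6.7, 15]) → bbox [12.7,8.9,11.8] .. [28.6,15.6,26.8]
B = cube([3.8, 2.4, 8.7]) → bbox [0,0,0] .. [3.8,2.4,8.7]
lo = A.lo+B.lo = [12.7+0, 8.9+0, 11.8+0] = [12.700,8.900,11.800]
hi = A.hi+B.hi = [28.6+3.8, 15.6+2.4, 26.8+8.7] = [32.400,18.000,35.500]
diag = √(19.7²+9.1²+23.7²) = √1032.59 = 32.134


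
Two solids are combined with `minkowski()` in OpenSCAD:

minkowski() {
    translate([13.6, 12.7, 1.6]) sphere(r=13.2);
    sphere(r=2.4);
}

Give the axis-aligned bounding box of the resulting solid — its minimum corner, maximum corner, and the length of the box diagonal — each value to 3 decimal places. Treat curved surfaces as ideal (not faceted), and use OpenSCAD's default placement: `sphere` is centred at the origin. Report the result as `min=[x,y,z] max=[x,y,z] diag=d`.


min=[-2.000,-2.900,-14.000] max=[29.200,28.300,17.200] diag=54.040

A = translate([13.6, 12.7, 1.6]) sphere(r=13.2) → bbox [0.4,-0.5,-11.6] .. [26.8,25.9,14.8]
B = sphere(r=2.4) → bbox [-2.4,-2.4,-2.4] .. [2.4,2.4,2.4]
lo = A.lo+B.lo = [0.4-2.4, -0.5-2.4, -11.6-2.4] = [-2.000,-2.900,-14.000]
hi = A.hi+B.hi = [26.8+2.4, 25.9+2.4, 14.8+2.4] = [29.200,28.300,17.200]
diag = √(31.2²+31.2²+31.2²) = √2920.32 = 54.040


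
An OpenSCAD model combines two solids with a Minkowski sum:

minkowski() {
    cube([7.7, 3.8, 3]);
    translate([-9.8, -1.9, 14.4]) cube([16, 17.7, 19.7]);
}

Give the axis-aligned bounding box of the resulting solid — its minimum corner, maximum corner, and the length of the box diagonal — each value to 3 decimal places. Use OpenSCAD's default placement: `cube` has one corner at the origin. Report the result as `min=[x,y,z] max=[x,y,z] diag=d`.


min=[-9.800,-1.900,14.400] max=[13.900,19.600,37.100] diag=39.233

A = translate([-9.8, -1.9, 14.4]) cube([16, 17.7, 19.7]) → bbox [-9.8,-1.9,14.4] .. [6.2,15.8,34.1]
B = cube([7.7, 3.8, 3]) → bbox [0,0,0] .. [7.7,3.8,3]
lo = A.lo+B.lo = [-9.8+0, -1.9+0, 14.4+0] = [-9.800,-1.900,14.400]
hi = A.hi+B.hi = [6.2+7.7, 15.8+3.8, 34.1+3] = [13.900,19.600,37.100]
diag = √(23.7²+21.5²+22.7²) = √1539.23 = 39.233


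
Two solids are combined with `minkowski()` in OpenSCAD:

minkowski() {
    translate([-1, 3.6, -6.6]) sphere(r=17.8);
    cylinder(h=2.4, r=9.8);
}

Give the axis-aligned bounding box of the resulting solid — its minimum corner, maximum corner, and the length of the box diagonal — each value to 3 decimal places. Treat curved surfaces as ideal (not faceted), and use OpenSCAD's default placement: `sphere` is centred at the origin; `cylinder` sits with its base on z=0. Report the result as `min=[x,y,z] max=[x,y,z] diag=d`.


A = translate([-1, 3.6, -6.6]) sphere(r=17.8) → bbox [-18.8,-14.2,-24.4] .. [16.8,21.4,11.2]
B = cylinder(h=2.4, r=9.8) → bbox [-9.8,-9.8,0] .. [9.8,9.8,2.4]
lo = A.lo+B.lo = [-18.8-9.8, -14.2-9.8, -24.4+0] = [-28.600,-24.000,-24.400]
hi = A.hi+B.hi = [16.8+9.8, 21.4+9.8, 11.2+2.4] = [26.600,31.200,13.600]
diag = √(55.2²+55.2²+38²) = √7538.08 = 86.822

min=[-28.600,-24.000,-24.400] max=[26.600,31.200,13.600] diag=86.822


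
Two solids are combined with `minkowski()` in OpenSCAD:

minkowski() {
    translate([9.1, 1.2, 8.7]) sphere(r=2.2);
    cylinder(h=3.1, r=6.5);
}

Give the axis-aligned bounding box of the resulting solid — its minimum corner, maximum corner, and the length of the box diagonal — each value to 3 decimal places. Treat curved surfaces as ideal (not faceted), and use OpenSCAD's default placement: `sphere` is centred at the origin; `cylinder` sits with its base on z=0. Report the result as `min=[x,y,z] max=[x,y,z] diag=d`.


min=[0.400,-7.500,6.500] max=[17.800,9.900,14.000] diag=25.725

A = translate([9.1, 1.2, 8.7]) sphere(r=2.2) → bbox [6.9,-1,6.5] .. [11.3,3.4,10.9]
B = cylinder(h=3.1, r=6.5) → bbox [-6.5,-6.5,0] .. [6.5,6.5,3.1]
lo = A.lo+B.lo = [6.9-6.5, -1-6.5, 6.5+0] = [0.400,-7.500,6.500]
hi = A.hi+B.hi = [11.3+6.5, 3.4+6.5, 10.9+3.1] = [17.800,9.900,14.000]
diag = √(17.4²+17.4²+7.5²) = √661.77 = 25.725


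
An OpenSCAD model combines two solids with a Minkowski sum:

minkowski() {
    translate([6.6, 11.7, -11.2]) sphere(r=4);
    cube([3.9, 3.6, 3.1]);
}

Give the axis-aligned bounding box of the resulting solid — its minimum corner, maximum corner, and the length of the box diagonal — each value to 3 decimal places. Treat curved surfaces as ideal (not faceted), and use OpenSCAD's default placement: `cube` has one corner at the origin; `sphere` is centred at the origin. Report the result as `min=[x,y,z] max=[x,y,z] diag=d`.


A = translate([6.6, 11.7, -11.2]) sphere(r=4) → bbox [2.6,7.7,-15.2] .. [10.6,15.7,-7.2]
B = cube([3.9, 3.6, 3.1]) → bbox [0,0,0] .. [3.9,3.6,3.1]
lo = A.lo+B.lo = [2.6+0, 7.7+0, -15.2+0] = [2.600,7.700,-15.200]
hi = A.hi+B.hi = [10.6+3.9, 15.7+3.6, -7.2+3.1] = [14.500,19.300,-4.100]
diag = √(11.9²+11.6²+11.1²) = √399.38 = 19.984

min=[2.600,7.700,-15.200] max=[14.500,19.300,-4.100] diag=19.984


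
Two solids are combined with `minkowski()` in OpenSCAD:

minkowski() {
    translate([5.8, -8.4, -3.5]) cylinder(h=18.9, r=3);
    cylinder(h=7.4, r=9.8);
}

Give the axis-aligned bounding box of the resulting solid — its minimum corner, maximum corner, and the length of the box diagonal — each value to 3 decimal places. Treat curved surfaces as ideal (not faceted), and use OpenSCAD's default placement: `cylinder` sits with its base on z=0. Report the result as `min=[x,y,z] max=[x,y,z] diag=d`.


A = translate([5.8, -8.4, -3.5]) cylinder(h=18.9, r=3) → bbox [2.8,-11.4,-3.5] .. [8.8,-5.4,15.4]
B = cylinder(h=7.4, r=9.8) → bbox [-9.8,-9.8,0] .. [9.8,9.8,7.4]
lo = A.lo+B.lo = [2.8-9.8, -11.4-9.8, -3.5+0] = [-7.000,-21.200,-3.500]
hi = A.hi+B.hi = [8.8+9.8, -5.4+9.8, 15.4+7.4] = [18.600,4.400,22.800]
diag = √(25.6²+25.6²+26.3²) = √2002.41 = 44.748

min=[-7.000,-21.200,-3.500] max=[18.600,4.400,22.800] diag=44.748


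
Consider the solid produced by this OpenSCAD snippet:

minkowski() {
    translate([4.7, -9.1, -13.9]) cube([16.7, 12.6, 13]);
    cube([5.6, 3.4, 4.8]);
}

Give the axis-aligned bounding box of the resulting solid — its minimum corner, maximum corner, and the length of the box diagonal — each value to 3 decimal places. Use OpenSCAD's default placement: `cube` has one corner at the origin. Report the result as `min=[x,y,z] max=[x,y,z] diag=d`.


A = translate([4.7, -9.1, -13.9]) cube([16.7, 12.6, 13]) → bbox [4.7,-9.1,-13.9] .. [21.4,3.5,-0.9]
B = cube([5.6, 3.4, 4.8]) → bbox [0,0,0] .. [5.6,3.4,4.8]
lo = A.lo+B.lo = [4.7+0, -9.1+0, -13.9+0] = [4.700,-9.100,-13.900]
hi = A.hi+B.hi = [21.4+5.6, 3.5+3.4, -0.9+4.8] = [27.000,6.900,3.900]
diag = √(22.3²+16²+17.8²) = √1070.13 = 32.713

min=[4.700,-9.100,-13.900] max=[27.000,6.900,3.900] diag=32.713


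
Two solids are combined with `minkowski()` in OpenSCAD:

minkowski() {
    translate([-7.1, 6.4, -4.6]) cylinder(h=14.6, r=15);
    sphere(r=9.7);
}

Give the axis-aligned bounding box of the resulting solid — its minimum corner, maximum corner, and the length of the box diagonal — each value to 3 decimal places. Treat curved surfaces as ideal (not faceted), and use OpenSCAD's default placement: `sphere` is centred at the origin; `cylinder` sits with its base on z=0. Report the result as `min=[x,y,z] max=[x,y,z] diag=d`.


A = translate([-7.1, 6.4, -4.6]) cylinder(h=14.6, r=15) → bbox [-22.1,-8.6,-4.6] .. [7.9,21.4,10]
B = sphere(r=9.7) → bbox [-9.7,-9.7,-9.7] .. [9.7,9.7,9.7]
lo = A.lo+B.lo = [-22.1-9.7, -8.6-9.7, -4.6-9.7] = [-31.800,-18.300,-14.300]
hi = A.hi+B.hi = [7.9+9.7, 21.4+9.7, 10+9.7] = [17.600,31.100,19.700]
diag = √(49.4²+49.4²+34²) = √6036.72 = 77.696

min=[-31.800,-18.300,-14.300] max=[17.600,31.100,19.700] diag=77.696


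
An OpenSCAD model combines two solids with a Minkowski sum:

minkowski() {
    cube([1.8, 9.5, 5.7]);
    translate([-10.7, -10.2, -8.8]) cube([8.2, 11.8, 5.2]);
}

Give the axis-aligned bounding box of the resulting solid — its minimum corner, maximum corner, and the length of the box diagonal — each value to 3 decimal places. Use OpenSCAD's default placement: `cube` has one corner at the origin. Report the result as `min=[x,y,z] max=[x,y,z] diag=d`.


min=[-10.700,-10.200,-8.800] max=[-0.700,11.100,2.100] diag=25.933

A = translate([-10.7, -10.2, -8.8]) cube([8.2, 11.8, 5.2]) → bbox [-10.7,-10.2,-8.8] .. [-2.5,1.6,-3.6]
B = cube([1.8, 9.5, 5.7]) → bbox [0,0,0] .. [1.8,9.5,5.7]
lo = A.lo+B.lo = [-10.7+0, -10.2+0, -8.8+0] = [-10.700,-10.200,-8.800]
hi = A.hi+B.hi = [-2.5+1.8, 1.6+9.5, -3.6+5.7] = [-0.700,11.100,2.100]
diag = √(10²+21.3²+10.9²) = √672.5 = 25.933


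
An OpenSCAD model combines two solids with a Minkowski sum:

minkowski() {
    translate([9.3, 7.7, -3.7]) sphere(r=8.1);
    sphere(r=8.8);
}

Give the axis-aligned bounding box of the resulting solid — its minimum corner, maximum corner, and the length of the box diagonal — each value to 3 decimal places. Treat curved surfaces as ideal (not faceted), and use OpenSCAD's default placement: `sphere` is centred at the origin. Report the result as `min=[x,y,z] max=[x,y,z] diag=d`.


min=[-7.600,-9.200,-20.600] max=[26.200,24.600,13.200] diag=58.543

A = translate([9.3, 7.7, -3.7]) sphere(r=8.1) → bbox [1.2,-0.4,-11.8] .. [17.4,15.8,4.4]
B = sphere(r=8.8) → bbox [-8.8,-8.8,-8.8] .. [8.8,8.8,8.8]
lo = A.lo+B.lo = [1.2-8.8, -0.4-8.8, -11.8-8.8] = [-7.600,-9.200,-20.600]
hi = A.hi+B.hi = [17.4+8.8, 15.8+8.8, 4.4+8.8] = [26.200,24.600,13.200]
diag = √(33.8²+33.8²+33.8²) = √3427.32 = 58.543


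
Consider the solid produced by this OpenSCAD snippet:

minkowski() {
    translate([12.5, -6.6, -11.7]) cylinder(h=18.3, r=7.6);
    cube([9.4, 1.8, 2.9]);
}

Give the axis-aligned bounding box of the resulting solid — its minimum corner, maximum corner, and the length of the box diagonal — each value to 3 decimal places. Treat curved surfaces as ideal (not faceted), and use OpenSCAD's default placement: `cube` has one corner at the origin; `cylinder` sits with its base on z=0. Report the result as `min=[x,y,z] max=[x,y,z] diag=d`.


A = translate([12.5, -6.6, -11.7]) cylinder(h=18.3, r=7.6) → bbox [4.9,-14.2,-11.7] .. [20.1,1,6.6]
B = cube([9.4, 1.8, 2.9]) → bbox [0,0,0] .. [9.4,1.8,2.9]
lo = A.lo+B.lo = [4.9+0, -14.2+0, -11.7+0] = [4.900,-14.200,-11.700]
hi = A.hi+B.hi = [20.1+9.4, 1+1.8, 6.6+2.9] = [29.500,2.800,9.500]
diag = √(24.6²+17²+21.2²) = √1343.6 = 36.655

min=[4.900,-14.200,-11.700] max=[29.500,2.800,9.500] diag=36.655


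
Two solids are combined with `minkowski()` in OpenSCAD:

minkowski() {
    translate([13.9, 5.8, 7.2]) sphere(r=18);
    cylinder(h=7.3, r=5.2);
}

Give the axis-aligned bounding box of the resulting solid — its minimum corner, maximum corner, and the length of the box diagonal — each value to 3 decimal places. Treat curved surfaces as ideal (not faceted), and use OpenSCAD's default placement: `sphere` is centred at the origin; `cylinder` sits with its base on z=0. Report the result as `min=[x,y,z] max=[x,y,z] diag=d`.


A = translate([13.9, 5.8, 7.2]) sphere(r=18) → bbox [-4.1,-12.2,-10.8] .. [31.9,23.8,25.2]
B = cylinder(h=7.3, r=5.2) → bbox [-5.2,-5.2,0] .. [5.2,5.2,7.3]
lo = A.lo+B.lo = [-4.1-5.2, -12.2-5.2, -10.8+0] = [-9.300,-17.400,-10.800]
hi = A.hi+B.hi = [31.9+5.2, 23.8+5.2, 25.2+7.3] = [37.100,29.000,32.500]
diag = √(46.4²+46.4²+43.3²) = √6180.81 = 78.618

min=[-9.300,-17.400,-10.800] max=[37.100,29.000,32.500] diag=78.618


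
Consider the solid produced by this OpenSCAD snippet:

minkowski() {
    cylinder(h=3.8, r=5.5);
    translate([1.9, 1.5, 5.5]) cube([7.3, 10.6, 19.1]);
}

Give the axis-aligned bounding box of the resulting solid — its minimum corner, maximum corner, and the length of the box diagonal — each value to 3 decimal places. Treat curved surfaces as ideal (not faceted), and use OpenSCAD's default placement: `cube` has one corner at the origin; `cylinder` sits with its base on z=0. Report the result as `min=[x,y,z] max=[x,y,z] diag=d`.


min=[-3.600,-4.000,5.500] max=[14.700,17.600,28.400] diag=36.412

A = translate([1.9, 1.5, 5.5]) cube([7.3, 10.6, 19.1]) → bbox [1.9,1.5,5.5] .. [9.2,12.1,24.6]
B = cylinder(h=3.8, r=5.5) → bbox [-5.5,-5.5,0] .. [5.5,5.5,3.8]
lo = A.lo+B.lo = [1.9-5.5, 1.5-5.5, 5.5+0] = [-3.600,-4.000,5.500]
hi = A.hi+B.hi = [9.2+5.5, 12.1+5.5, 24.6+3.8] = [14.700,17.600,28.400]
diag = √(18.3²+21.6²+22.9²) = √1325.86 = 36.412


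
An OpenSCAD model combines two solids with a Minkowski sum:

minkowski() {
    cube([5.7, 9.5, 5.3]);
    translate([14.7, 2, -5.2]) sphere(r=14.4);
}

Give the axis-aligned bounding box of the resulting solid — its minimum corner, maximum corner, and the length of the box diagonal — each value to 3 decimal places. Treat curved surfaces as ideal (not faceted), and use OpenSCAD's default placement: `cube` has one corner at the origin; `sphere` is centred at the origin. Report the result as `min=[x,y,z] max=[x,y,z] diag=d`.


A = translate([14.7, 2, -5.2]) sphere(r=14.4) → bbox [0.3,-12.4,-19.6] .. [29.1,16.4,9.2]
B = cube([5.7, 9.5, 5.3]) → bbox [0,0,0] .. [5.7,9.5,5.3]
lo = A.lo+B.lo = [0.3+0, -12.4+0, -19.6+0] = [0.300,-12.400,-19.600]
hi = A.hi+B.hi = [29.1+5.7, 16.4+9.5, 9.2+5.3] = [34.800,25.900,14.500]
diag = √(34.5²+38.3²+34.1²) = √3819.95 = 61.806

min=[0.300,-12.400,-19.600] max=[34.800,25.900,14.500] diag=61.806


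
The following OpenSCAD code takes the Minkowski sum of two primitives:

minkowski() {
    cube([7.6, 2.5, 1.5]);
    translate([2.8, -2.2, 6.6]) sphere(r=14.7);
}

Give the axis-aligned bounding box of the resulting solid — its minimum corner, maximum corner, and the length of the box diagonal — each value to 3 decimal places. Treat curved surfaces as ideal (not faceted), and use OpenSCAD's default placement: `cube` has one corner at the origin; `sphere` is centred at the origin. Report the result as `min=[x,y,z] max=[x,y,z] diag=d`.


min=[-11.900,-16.900,-8.100] max=[25.100,15.000,22.800] diag=57.805

A = translate([2.8, -2.2, 6.6]) sphere(r=14.7) → bbox [-11.9,-16.9,-8.1] .. [17.5,12.5,21.3]
B = cube([7.6, 2.5, 1.5]) → bbox [0,0,0] .. [7.6,2.5,1.5]
lo = A.lo+B.lo = [-11.9+0, -16.9+0, -8.1+0] = [-11.900,-16.900,-8.100]
hi = A.hi+B.hi = [17.5+7.6, 12.5+2.5, 21.3+1.5] = [25.100,15.000,22.800]
diag = √(37²+31.9²+30.9²) = √3341.42 = 57.805


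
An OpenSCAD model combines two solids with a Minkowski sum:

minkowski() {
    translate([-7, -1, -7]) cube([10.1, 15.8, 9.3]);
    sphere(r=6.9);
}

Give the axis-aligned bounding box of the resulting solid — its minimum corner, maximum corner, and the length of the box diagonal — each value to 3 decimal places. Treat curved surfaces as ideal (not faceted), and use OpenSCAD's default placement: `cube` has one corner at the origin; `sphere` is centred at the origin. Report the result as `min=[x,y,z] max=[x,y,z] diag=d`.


min=[-13.900,-7.900,-13.900] max=[10.000,21.700,9.200] diag=44.508

A = translate([-7, -1, -7]) cube([10.1, 15.8, 9.3]) → bbox [-7,-1,-7] .. [3.1,14.8,2.3]
B = sphere(r=6.9) → bbox [-6.9,-6.9,-6.9] .. [6.9,6.9,6.9]
lo = A.lo+B.lo = [-7-6.9, -1-6.9, -7-6.9] = [-13.900,-7.900,-13.900]
hi = A.hi+B.hi = [3.1+6.9, 14.8+6.9, 2.3+6.9] = [10.000,21.700,9.200]
diag = √(23.9²+29.6²+23.1²) = √1980.98 = 44.508


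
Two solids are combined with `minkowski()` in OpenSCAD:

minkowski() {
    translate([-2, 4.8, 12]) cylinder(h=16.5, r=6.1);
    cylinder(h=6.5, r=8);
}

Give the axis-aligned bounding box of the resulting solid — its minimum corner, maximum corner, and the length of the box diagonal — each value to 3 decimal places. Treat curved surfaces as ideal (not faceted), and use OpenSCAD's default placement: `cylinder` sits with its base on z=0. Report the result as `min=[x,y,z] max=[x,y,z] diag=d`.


A = translate([-2, 4.8, 12]) cylinder(h=16.5, r=6.1) → bbox [-8.1,-1.3,12] .. [4.1,10.9,28.5]
B = cylinder(h=6.5, r=8) → bbox [-8,-8,0] .. [8,8,6.5]
lo = A.lo+B.lo = [-8.1-8, -1.3-8, 12+0] = [-16.100,-9.300,12.000]
hi = A.hi+B.hi = [4.1+8, 10.9+8, 28.5+6.5] = [12.100,18.900,35.000]
diag = √(28.2²+28.2²+23²) = √2119.48 = 46.038

min=[-16.100,-9.300,12.000] max=[12.100,18.900,35.000] diag=46.038


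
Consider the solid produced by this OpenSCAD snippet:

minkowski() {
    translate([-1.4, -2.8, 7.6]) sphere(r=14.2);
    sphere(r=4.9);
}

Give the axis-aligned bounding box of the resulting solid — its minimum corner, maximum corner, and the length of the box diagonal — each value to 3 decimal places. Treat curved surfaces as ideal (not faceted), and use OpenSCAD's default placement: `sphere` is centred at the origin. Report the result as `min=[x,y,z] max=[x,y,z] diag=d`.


min=[-20.500,-21.900,-11.500] max=[17.700,16.300,26.700] diag=66.164

A = translate([-1.4, -2.8, 7.6]) sphere(r=14.2) → bbox [-15.6,-17,-6.6] .. [12.8,11.4,21.8]
B = sphere(r=4.9) → bbox [-4.9,-4.9,-4.9] .. [4.9,4.9,4.9]
lo = A.lo+B.lo = [-15.6-4.9, -17-4.9, -6.6-4.9] = [-20.500,-21.900,-11.500]
hi = A.hi+B.hi = [12.8+4.9, 11.4+4.9, 21.8+4.9] = [17.700,16.300,26.700]
diag = √(38.2²+38.2²+38.2²) = √4377.72 = 66.164


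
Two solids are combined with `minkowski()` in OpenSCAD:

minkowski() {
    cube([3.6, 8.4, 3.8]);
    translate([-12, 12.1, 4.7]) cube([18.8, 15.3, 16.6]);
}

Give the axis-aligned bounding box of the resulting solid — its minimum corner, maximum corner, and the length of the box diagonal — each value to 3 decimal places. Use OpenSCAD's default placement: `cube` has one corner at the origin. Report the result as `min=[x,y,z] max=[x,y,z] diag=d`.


A = translate([-12, 12.1, 4.7]) cube([18.8, 15.3, 16.6]) → bbox [-12,12.1,4.7] .. [6.8,27.4,21.3]
B = cube([3.6, 8.4, 3.8]) → bbox [0,0,0] .. [3.6,8.4,3.8]
lo = A.lo+B.lo = [-12+0, 12.1+0, 4.7+0] = [-12.000,12.100,4.700]
hi = A.hi+B.hi = [6.8+3.6, 27.4+8.4, 21.3+3.8] = [10.400,35.800,25.100]
diag = √(22.4²+23.7²+20.4²) = √1479.61 = 38.466

min=[-12.000,12.100,4.700] max=[10.400,35.800,25.100] diag=38.466


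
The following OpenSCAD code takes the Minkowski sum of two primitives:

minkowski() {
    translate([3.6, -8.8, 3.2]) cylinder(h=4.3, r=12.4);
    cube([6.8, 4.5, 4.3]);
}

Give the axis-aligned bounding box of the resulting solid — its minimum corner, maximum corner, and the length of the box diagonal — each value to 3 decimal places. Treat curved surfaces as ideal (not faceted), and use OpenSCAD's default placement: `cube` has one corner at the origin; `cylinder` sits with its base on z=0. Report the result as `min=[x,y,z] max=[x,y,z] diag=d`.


min=[-8.800,-21.200,3.200] max=[22.800,8.100,11.800] diag=43.943

A = translate([3.6, -8.8, 3.2]) cylinder(h=4.3, r=12.4) → bbox [-8.8,-21.2,3.2] .. [16,3.6,7.5]
B = cube([6.8, 4.5, 4.3]) → bbox [0,0,0] .. [6.8,4.5,4.3]
lo = A.lo+B.lo = [-8.8+0, -21.2+0, 3.2+0] = [-8.800,-21.200,3.200]
hi = A.hi+B.hi = [16+6.8, 3.6+4.5, 7.5+4.3] = [22.800,8.100,11.800]
diag = √(31.6²+29.3²+8.6²) = √1931.01 = 43.943


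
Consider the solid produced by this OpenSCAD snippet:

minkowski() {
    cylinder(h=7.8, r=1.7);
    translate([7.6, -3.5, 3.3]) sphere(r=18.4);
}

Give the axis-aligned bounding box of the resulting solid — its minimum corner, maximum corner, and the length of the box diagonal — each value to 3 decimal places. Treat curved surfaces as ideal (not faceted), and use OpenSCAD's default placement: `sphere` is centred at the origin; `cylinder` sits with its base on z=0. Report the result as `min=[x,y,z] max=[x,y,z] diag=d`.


min=[-12.500,-23.600,-15.100] max=[27.700,16.600,29.500] diag=72.258

A = translate([7.6, -3.5, 3.3]) sphere(r=18.4) → bbox [-10.8,-21.9,-15.1] .. [26,14.9,21.7]
B = cylinder(h=7.8, r=1.7) → bbox [-1.7,-1.7,0] .. [1.7,1.7,7.8]
lo = A.lo+B.lo = [-10.8-1.7, -21.9-1.7, -15.1+0] = [-12.500,-23.600,-15.100]
hi = A.hi+B.hi = [26+1.7, 14.9+1.7, 21.7+7.8] = [27.700,16.600,29.500]
diag = √(40.2²+40.2²+44.6²) = √5221.24 = 72.258


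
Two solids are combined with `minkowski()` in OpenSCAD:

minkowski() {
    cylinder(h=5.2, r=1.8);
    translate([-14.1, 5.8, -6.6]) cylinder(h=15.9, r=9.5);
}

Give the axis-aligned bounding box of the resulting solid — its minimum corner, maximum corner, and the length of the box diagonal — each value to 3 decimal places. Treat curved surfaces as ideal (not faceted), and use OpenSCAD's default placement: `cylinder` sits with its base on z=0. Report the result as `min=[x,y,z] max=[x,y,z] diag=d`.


min=[-25.400,-5.500,-6.600] max=[-2.800,17.100,14.500] diag=38.298

A = translate([-14.1, 5.8, -6.6]) cylinder(h=15.9, r=9.5) → bbox [-23.6,-3.7,-6.6] .. [-4.6,15.3,9.3]
B = cylinder(h=5.2, r=1.8) → bbox [-1.8,-1.8,0] .. [1.8,1.8,5.2]
lo = A.lo+B.lo = [-23.6-1.8, -3.7-1.8, -6.6+0] = [-25.400,-5.500,-6.600]
hi = A.hi+B.hi = [-4.6+1.8, 15.3+1.8, 9.3+5.2] = [-2.800,17.100,14.500]
diag = √(22.6²+22.6²+21.1²) = √1466.73 = 38.298


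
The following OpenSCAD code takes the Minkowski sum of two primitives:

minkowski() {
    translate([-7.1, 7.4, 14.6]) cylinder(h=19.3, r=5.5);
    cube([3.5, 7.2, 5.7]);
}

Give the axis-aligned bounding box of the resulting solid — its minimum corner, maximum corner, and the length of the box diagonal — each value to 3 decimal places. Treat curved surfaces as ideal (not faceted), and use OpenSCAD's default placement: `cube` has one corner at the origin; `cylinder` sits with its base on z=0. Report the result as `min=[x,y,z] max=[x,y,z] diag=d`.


min=[-12.600,1.900,14.600] max=[1.900,20.100,39.600] diag=34.154

A = translate([-7.1, 7.4, 14.6]) cylinder(h=19.3, r=5.5) → bbox [-12.6,1.9,14.6] .. [-1.6,12.9,33.9]
B = cube([3.5, 7.2, 5.7]) → bbox [0,0,0] .. [3.5,7.2,5.7]
lo = A.lo+B.lo = [-12.6+0, 1.9+0, 14.6+0] = [-12.600,1.900,14.600]
hi = A.hi+B.hi = [-1.6+3.5, 12.9+7.2, 33.9+5.7] = [1.900,20.100,39.600]
diag = √(14.5²+18.2²+25²) = √1166.49 = 34.154


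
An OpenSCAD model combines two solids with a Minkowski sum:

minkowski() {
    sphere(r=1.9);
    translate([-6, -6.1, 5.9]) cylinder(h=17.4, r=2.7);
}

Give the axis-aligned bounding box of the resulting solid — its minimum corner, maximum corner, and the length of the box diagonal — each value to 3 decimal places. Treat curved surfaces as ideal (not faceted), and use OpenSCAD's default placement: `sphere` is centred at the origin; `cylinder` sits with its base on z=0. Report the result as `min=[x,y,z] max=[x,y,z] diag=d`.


min=[-10.600,-10.700,4.000] max=[-1.400,-1.500,25.200] diag=24.874

A = translate([-6, -6.1, 5.9]) cylinder(h=17.4, r=2.7) → bbox [-8.7,-8.8,5.9] .. [-3.3,-3.4,23.3]
B = sphere(r=1.9) → bbox [-1.9,-1.9,-1.9] .. [1.9,1.9,1.9]
lo = A.lo+B.lo = [-8.7-1.9, -8.8-1.9, 5.9-1.9] = [-10.600,-10.700,4.000]
hi = A.hi+B.hi = [-3.3+1.9, -3.4+1.9, 23.3+1.9] = [-1.400,-1.500,25.200]
diag = √(9.2²+9.2²+21.2²) = √618.72 = 24.874


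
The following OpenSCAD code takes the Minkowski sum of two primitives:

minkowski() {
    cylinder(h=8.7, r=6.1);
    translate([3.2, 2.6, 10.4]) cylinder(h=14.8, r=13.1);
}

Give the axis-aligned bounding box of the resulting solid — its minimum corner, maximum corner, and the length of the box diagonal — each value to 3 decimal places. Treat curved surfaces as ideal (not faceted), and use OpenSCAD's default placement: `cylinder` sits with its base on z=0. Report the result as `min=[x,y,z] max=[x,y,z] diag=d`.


min=[-16.000,-16.600,10.400] max=[22.400,21.800,33.900] diag=59.172

A = translate([3.2, 2.6, 10.4]) cylinder(h=14.8, r=13.1) → bbox [-9.9,-10.5,10.4] .. [16.3,15.7,25.2]
B = cylinder(h=8.7, r=6.1) → bbox [-6.1,-6.1,0] .. [6.1,6.1,8.7]
lo = A.lo+B.lo = [-9.9-6.1, -10.5-6.1, 10.4+0] = [-16.000,-16.600,10.400]
hi = A.hi+B.hi = [16.3+6.1, 15.7+6.1, 25.2+8.7] = [22.400,21.800,33.900]
diag = √(38.4²+38.4²+23.5²) = √3501.37 = 59.172
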